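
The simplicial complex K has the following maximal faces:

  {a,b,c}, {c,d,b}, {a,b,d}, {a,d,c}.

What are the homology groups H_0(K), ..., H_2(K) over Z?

H_0 ≅ Z,  H_1 = 0,  H_2 ≅ Z.

Order the vertices as a < b < c < d. Listing each simplex with vertices in this order, K has dimension 2 with simplices:

  0-simplices (4): a, b, c, d
  1-simplices (6): ab, ac, ad, bc, bd, cd
  2-simplices (4): abc, abd, acd, bcd

giving chain groups C_0 ≅ Z^4, C_1 ≅ Z^6, C_2 ≅ Z^4.

∂_1: C_1 → C_0 sends each edge [p,q] (with p < q) to q − p. For instance
  ∂ac = c − a.
As a 4×6 matrix over Z this has rank 3, with invariant factors (1,1,1).

The boundary map ∂_2: C_2 → C_1 maps a triangle to the signed sum of its edges. For instance
  ∂bcd = cd − bd + bc,
  ∂abd = bd − ad + ab.
The 6×4 boundary matrix has rank 3 and Smith normal form diag(1,1,1).

Now H_k = ker ∂_k / im ∂_{k+1}, so:

  H_0: rank C_0 − rank ∂_1 = 4 − 3 = 1, and the invariant factors of ∂_1 are all 1, so H_0 ≅ Z.
  H_1: rank ker ∂_1 − rank ∂_2 = (6 − 3) − 3 = 0, and the invariant factors of ∂_2 are all 1, so H_1 ≅ 0.
  H_2: rank ker ∂_2 − rank ∂_3 = (4 − 3) − 0 = 1, and there is no ∂_3, so H_2 ≅ Z.

(K is a triangulation of the 2-sphere S^2.)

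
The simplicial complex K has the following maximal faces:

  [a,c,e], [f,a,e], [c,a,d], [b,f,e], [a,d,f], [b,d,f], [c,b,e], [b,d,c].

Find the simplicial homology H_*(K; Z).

H_0 = Z,  H_1 = 0,  H_2 = Z.

Order the vertices as a < b < c < d < e < f. Listing each simplex with vertices in this order, K has dimension 2 with simplices:

  0-simplices (6): a, b, c, d, e, f
  1-simplices (12): ac, ad, ae, af, bc, bd, be, bf, cd, ce, df, ef
  2-simplices (8): acd, ace, adf, aef, bcd, bce, bdf, bef

so the chain groups are C_0 ≅ Z^6, C_1 ≅ Z^12, C_2 ≅ Z^8.

Boundary ∂_1: C_1 → C_0 sends each edge [p,q] (with p < q) to q − p.
The 6×12 boundary matrix has rank 5 and Smith normal form diag(1,1,1,1,1).

∂_2: C_2 → C_1 maps a triangle to the signed sum of its edges. For instance
  ∂bcd = cd − bd + bc,
  ∂ace = ce − ae + ac.
This gives a 12×8 integer matrix of rank 7; reducing to Smith normal form yields diagonal entries (1,1,1,1,1,1,1).

Reading off H_k = ker ∂_k / im ∂_{k+1}:

  H_0: rank C_0 − rank ∂_1 = 6 − 5 = 1, and the invariant factors of ∂_1 are all 1, so H_0 = Z.
  H_1: rank ker ∂_1 − rank ∂_2 = (12 − 5) − 7 = 0, and the invariant factors of ∂_2 are all 1, so H_1 = 0.
  H_2: rank ker ∂_2 − rank ∂_3 = (8 − 7) − 0 = 1, and there is no ∂_3, so H_2 = Z.

(K is a triangulation of the 2-sphere S^2.)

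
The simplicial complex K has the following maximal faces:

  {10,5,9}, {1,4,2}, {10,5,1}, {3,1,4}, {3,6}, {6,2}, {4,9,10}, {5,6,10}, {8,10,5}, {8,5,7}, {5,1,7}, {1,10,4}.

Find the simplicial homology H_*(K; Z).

H_0 ≅ Z,  H_1 ≅ Z^2,  H_2 = 0.

We work with the vertex ordering 1 < 2 < 3 < 4 < 5 < 6 < 7 < 8 < 9 < 10. The simplices of K, each written with vertices in increasing order, are:

  0-simplices (10): [1], [2], [3], [4], [5], [6], [7], [8], [9], [10]
  1-simplices (21): [1,2], [1,3], [1,4], [1,5], [1,7], [1,10], [2,4], [2,6], [3,4], [3,6], [4,9], [4,10], [5,6], [5,7], [5,8], [5,9], [5,10], [6,10], [7,8], [8,10], [9,10]
  2-simplices (10): [1,2,4], [1,3,4], [1,4,10], [1,5,7], [1,5,10], [4,9,10], [5,6,10], [5,7,8], [5,8,10], [5,9,10]

giving chain groups C_0 ≅ Z^10, C_1 ≅ Z^21, C_2 ≅ Z^10.

Boundary ∂_1: C_1 → C_0 sends each edge [p,q] (with p < q) to q − p. For instance
  ∂[3,4] = [4] − [3].
The resulting 10×21 matrix has rank 9, and its Smith normal form has invariant factors (1,1,1,1,1,1,1,1,1).

The boundary map ∂_2: C_2 → C_1 maps a triangle to the signed sum of its edges. For instance
  ∂[5,9,10] = [9,10] − [5,10] + [5,9],
  ∂[1,4,10] = [4,10] − [1,10] + [1,4].
The resulting 21×10 matrix has rank 10, and its Smith normal form has invariant factors (1,1,1,1,1,1,1,1,1,1).

From H_k ≅ ker(∂_k) / im(∂_{k+1}) we obtain:

  H_0: rank C_0 − rank ∂_1 = 10 − 9 = 1, and the invariant factors of ∂_1 are all 1, so H_0 = Z.
  H_1: rank ker ∂_1 − rank ∂_2 = (21 − 9) − 10 = 2, and the invariant factors of ∂_2 are all 1, so H_1 = Z^2.
  H_2: rank ker ∂_2 − rank ∂_3 = (10 − 10) − 0 = 0, and there is no ∂_3, so H_2 = 0.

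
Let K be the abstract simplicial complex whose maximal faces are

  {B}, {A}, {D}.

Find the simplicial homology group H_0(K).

K has 3 vertices.
rank ∂_0 = 0, rank ∂_1 = 0 ⇒ b_0 = 3 − 0 − 0 = 3. So H_0 = Z^3.

H_0 ≅ Z^3.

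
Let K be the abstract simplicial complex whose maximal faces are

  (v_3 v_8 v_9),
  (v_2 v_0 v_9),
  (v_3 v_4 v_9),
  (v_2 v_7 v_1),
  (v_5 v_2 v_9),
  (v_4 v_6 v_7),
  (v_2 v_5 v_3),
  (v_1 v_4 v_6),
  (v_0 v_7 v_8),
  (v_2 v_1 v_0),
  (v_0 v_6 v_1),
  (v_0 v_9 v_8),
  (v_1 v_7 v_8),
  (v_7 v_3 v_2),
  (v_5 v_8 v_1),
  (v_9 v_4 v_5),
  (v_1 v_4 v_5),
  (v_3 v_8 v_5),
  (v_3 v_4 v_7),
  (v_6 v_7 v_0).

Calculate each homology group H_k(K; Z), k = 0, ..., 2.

H_0 ≅ Z,  H_1 ≅ Z ⊕ Z/2,  H_2 = 0.

Order the vertices as v_0 < v_1 < v_2 < v_3 < v_4 < v_5 < v_6 < v_7 < v_8 < v_9. Listing each simplex with vertices in this order, K has dimension 2 with simplices:

  0-simplices (10): [v_0], [v_1], [v_2], [v_3], [v_4], [v_5], [v_6], [v_7], [v_8], [v_9]
  1-simplices (30): (30 of them)
  2-simplices (20): (20 of them)

so the chain groups are C_0 ≅ Z^10, C_1 ≅ Z^30, C_2 ≅ Z^20.

∂_1: C_1 → C_0 sends each edge [p,q] (with p < q) to q − p. For instance
  ∂[v_0,v_6] = [v_6] − [v_0].
As a 10×30 matrix over Z this has rank 9, with invariant factors (1,1,1,1,1,1,1,1,1).

The boundary map ∂_2: C_2 → C_1 sends each 2-simplex [p,q,r] to [q,r] − [p,r] + [p,q]. For instance
  ∂[v_0,v_6,v_7] = [v_6,v_7] − [v_0,v_7] + [v_0,v_6],
  ∂[v_1,v_4,v_5] = [v_4,v_5] − [v_1,v_5] + [v_1,v_4].
This gives a 30×20 integer matrix of rank 20; reducing to Smith normal form yields diagonal entries (1,1,1,1,1,1,1,1,1,1,1,1,1,1,1,1,1,1,1,2).

Now H_k = ker ∂_k / im ∂_{k+1}, so:

  H_0: rank C_0 − rank ∂_1 = 10 − 9 = 1, and the invariant factors of ∂_1 are all 1, so H_0 = Z.
  H_1: rank ker ∂_1 − rank ∂_2 = (30 − 9) − 20 = 1, and ∂_2 has invariant factor 2 > 1, so H_1 = Z ⊕ Z/2.
  H_2: rank ker ∂_2 − rank ∂_3 = (20 − 20) − 0 = 0, and there is no ∂_3, so H_2 = 0.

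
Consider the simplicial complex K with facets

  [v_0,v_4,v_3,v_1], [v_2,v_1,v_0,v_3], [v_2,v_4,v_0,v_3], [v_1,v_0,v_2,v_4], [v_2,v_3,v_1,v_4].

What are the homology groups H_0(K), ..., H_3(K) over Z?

Fix the vertex order v_0 < v_1 < v_2 < v_3 < v_4 and write every simplex with vertices in increasing order. Then dim K = 3 and the simplices of K are:

  0-simplices (5): [v_0], [v_1], [v_2], [v_3], [v_4]
  1-simplices (10): [v_0,v_1], [v_0,v_2], [v_0,v_3], [v_0,v_4], [v_1,v_2], [v_1,v_3], [v_1,v_4], [v_2,v_3], [v_2,v_4], [v_3,v_4]
  2-simplices (10): [v_0,v_1,v_2], [v_0,v_1,v_3], [v_0,v_1,v_4], [v_0,v_2,v_3], [v_0,v_2,v_4], [v_0,v_3,v_4], [v_1,v_2,v_3], [v_1,v_2,v_4], [v_1,v_3,v_4], [v_2,v_3,v_4]
  3-simplices (5): [v_0,v_1,v_2,v_3], [v_0,v_1,v_2,v_4], [v_0,v_1,v_3,v_4], [v_0,v_2,v_3,v_4], [v_1,v_2,v_3,v_4]

Hence C_0 ≅ Z^5, C_1 ≅ Z^10, C_2 ≅ Z^10, C_3 ≅ Z^5.

The boundary map ∂_1: C_1 → C_0 maps an edge to its endpoints' difference, ∂[p,q] = q − p. For instance
  ∂[v_1,v_2] = [v_2] − [v_1].
The resulting 5×10 matrix has rank 4, and its Smith normal form has invariant factors (1,1,1,1).

Boundary ∂_2: C_2 → C_1 sends each 2-simplex [p,q,r] to [q,r] − [p,r] + [p,q]. For instance
  ∂[v_1,v_2,v_4] = [v_2,v_4] − [v_1,v_4] + [v_1,v_2],
  ∂[v_0,v_1,v_3] = [v_1,v_3] − [v_0,v_3] + [v_0,v_1].
The 10×10 boundary matrix has rank 6 and Smith normal form diag(1,1,1,1,1,1).

The boundary map ∂_3: C_3 → C_2 sends each 3-simplex σ to the alternating sum Σ_i (−1)^i (σ with its i-th vertex removed). For instance
  ∂[v_0,v_1,v_2,v_4] = [v_1,v_2,v_4] − [v_0,v_2,v_4] + [v_0,v_1,v_4] − [v_0,v_1,v_2],
  ∂[v_1,v_2,v_3,v_4] = [v_2,v_3,v_4] − [v_1,v_3,v_4] + [v_1,v_2,v_4] − [v_1,v_2,v_3].
This gives a 10×5 integer matrix of rank 4; reducing to Smith normal form yields diagonal entries (1,1,1,1).

Computing H_k = (kernel of ∂_k) / (image of ∂_{k+1}):

  H_0: rank C_0 − rank ∂_1 = 5 − 4 = 1, and the invariant factors of ∂_1 are all 1, so H_0 ≅ Z.
  H_1: rank ker ∂_1 − rank ∂_2 = (10 − 4) − 6 = 0, and the invariant factors of ∂_2 are all 1, so H_1 ≅ 0.
  H_2: rank ker ∂_2 − rank ∂_3 = (10 − 6) − 4 = 0, and the invariant factors of ∂_3 are all 1, so H_2 ≅ 0.
  H_3: rank ker ∂_3 − rank ∂_4 = (5 − 4) − 0 = 1, and there is no ∂_4, so H_3 ≅ Z.

H_0 = Z,  H_1 = 0,  H_2 = 0,  H_3 = Z.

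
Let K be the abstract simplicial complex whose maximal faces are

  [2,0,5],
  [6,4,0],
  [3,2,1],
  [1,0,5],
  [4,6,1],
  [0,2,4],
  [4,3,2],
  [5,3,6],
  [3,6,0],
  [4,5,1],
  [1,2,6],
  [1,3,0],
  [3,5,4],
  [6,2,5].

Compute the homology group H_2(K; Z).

H_2 = Z.

K has 7 vertices, 21 edges, 14 triangles.
rank ∂_2 = 13, rank ∂_3 = 0 ⇒ b_2 = 14 − 13 − 0 = 1. So H_2 = Z.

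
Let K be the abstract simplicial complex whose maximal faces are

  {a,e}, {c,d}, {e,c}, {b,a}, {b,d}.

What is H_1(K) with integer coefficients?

We work with the vertex ordering a < b < c < d < e. The simplices of K, each written with vertices in increasing order, are:

  0-simplices (5): a, b, c, d, e
  1-simplices (5): ab, ae, bd, cd, ce

giving chain groups C_0 ≅ Z^5, C_1 ≅ Z^5.

Boundary ∂_1: C_1 → C_0 maps an edge to its endpoints' difference, ∂[p,q] = q − p.
The resulting 5×5 matrix has rank 4, and its Smith normal form has invariant factors (1,1,1,1).

Now H_k = ker ∂_k / im ∂_{k+1}, so:

  H_1: rank ker ∂_1 − rank ∂_2 = (5 − 4) − 0 = 1, and there is no ∂_2, so H_1 ≅ Z.

H_1 = Z.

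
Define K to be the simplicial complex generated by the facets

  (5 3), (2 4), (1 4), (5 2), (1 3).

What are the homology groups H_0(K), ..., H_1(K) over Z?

K has 5 vertices, 5 edges.
rank ∂_0 = 0, rank ∂_1 = 4 ⇒ b_0 = 5 − 0 − 4 = 1; all invariant factors of ∂_1 are 1 so no torsion. So H_0 ≅ Z.
rank ∂_1 = 4, rank ∂_2 = 0 ⇒ b_1 = 5 − 4 − 0 = 1. So H_1 ≅ Z.

H_0 = Z,  H_1 = Z.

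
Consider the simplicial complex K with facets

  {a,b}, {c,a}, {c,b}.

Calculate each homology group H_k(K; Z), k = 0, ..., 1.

H_0 = Z,  H_1 = Z.

Order the vertices as a < b < c. Listing each simplex with vertices in this order, K has dimension 1 with simplices:

  0-simplices (3): a, b, c
  1-simplices (3): ab, ac, bc

Hence C_0 ≅ Z^3, C_1 ≅ Z^3.

∂_1: C_1 → C_0 sends each edge [p,q] (with p < q) to q − p.
As a 3×3 matrix over Z this has rank 2, with invariant factors (1,1).

From H_k ≅ ker(∂_k) / im(∂_{k+1}) we obtain:

  H_0: rank C_0 − rank ∂_1 = 3 − 2 = 1, and the invariant factors of ∂_1 are all 1, so H_0 ≅ Z.
  H_1: rank ker ∂_1 − rank ∂_2 = (3 − 2) − 0 = 1, and there is no ∂_2, so H_1 ≅ Z.

As a check, the Euler characteristic is 3 − 3 = 0, which agrees with 1 − 1 = 0.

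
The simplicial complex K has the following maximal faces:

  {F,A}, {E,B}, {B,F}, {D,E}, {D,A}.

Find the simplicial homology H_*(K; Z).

H_0 = Z,  H_1 = Z.

We work with the vertex ordering A < B < D < E < F. The simplices of K, each written with vertices in increasing order, are:

  0-simplices (5): A, B, D, E, F
  1-simplices (5): AD, AF, BE, BF, DE

giving chain groups C_0 ≅ Z^5, C_1 ≅ Z^5.

Boundary ∂_1: C_1 → C_0 is given by ∂[p,q] = [q] − [p].
This gives a 5×5 integer matrix of rank 4; reducing to Smith normal form yields diagonal entries (1,1,1,1).

Now H_k = ker ∂_k / im ∂_{k+1}, so:

  H_0: rank C_0 − rank ∂_1 = 5 − 4 = 1, and the invariant factors of ∂_1 are all 1, so H_0 = Z.
  H_1: rank ker ∂_1 − rank ∂_2 = (5 − 4) − 0 = 1, and there is no ∂_2, so H_1 = Z.

As a check, the Euler characteristic is 5 − 5 = 0, which agrees with 1 − 1 = 0.
(K is a triangulation of the circle S^1.)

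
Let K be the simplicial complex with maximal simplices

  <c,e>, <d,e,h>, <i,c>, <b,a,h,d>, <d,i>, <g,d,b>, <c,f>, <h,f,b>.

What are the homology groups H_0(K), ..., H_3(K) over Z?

We work with the vertex ordering a < b < c < d < e < f < g < h < i. The simplices of K, each written with vertices in increasing order, are:

  0-simplices (9): a, b, c, d, e, f, g, h, i
  1-simplices (16): ab, ad, ah, bd, bf, bg, bh, ce, cf, ci, de, dg, dh, di, eh, fh
  2-simplices (7): abd, abh, adh, bdg, bdh, bfh, deh
  3-simplices (1): abdh

giving chain groups C_0 ≅ Z^9, C_1 ≅ Z^16, C_2 ≅ Z^7, C_3 ≅ Z^1.

Boundary ∂_1: C_1 → C_0 sends each edge [p,q] (with p < q) to q − p.
The resulting 9×16 matrix has rank 8, and its Smith normal form has invariant factors (1,1,1,1,1,1,1,1).

The boundary map ∂_2: C_2 → C_1 sends each 2-simplex [p,q,r] to [q,r] − [p,r] + [p,q]. For instance
  ∂deh = eh − dh + de,
  ∂abd = bd − ad + ab.
The resulting 16×7 matrix has rank 6, and its Smith normal form has invariant factors (1,1,1,1,1,1).

Boundary ∂_3: C_3 → C_2 sends each 3-simplex σ to the alternating sum Σ_i (−1)^i (σ with its i-th vertex removed). For instance
  ∂abdh = bdh − adh + abh − abd.
The 7×1 boundary matrix has rank 1 and Smith normal form diag(1).

Computing H_k = (kernel of ∂_k) / (image of ∂_{k+1}):

  H_0: rank C_0 − rank ∂_1 = 9 − 8 = 1, and the invariant factors of ∂_1 are all 1, so H_0 ≅ Z.
  H_1: rank ker ∂_1 − rank ∂_2 = (16 − 8) − 6 = 2, and the invariant factors of ∂_2 are all 1, so H_1 ≅ Z^2.
  H_2: rank ker ∂_2 − rank ∂_3 = (7 − 6) − 1 = 0, and the invariant factors of ∂_3 are all 1, so H_2 ≅ 0.
  H_3: rank ker ∂_3 − rank ∂_4 = (1 − 1) − 0 = 0, and there is no ∂_4, so H_3 ≅ 0.

H_0 ≅ Z,  H_1 ≅ Z^2,  H_2 = 0,  H_3 = 0.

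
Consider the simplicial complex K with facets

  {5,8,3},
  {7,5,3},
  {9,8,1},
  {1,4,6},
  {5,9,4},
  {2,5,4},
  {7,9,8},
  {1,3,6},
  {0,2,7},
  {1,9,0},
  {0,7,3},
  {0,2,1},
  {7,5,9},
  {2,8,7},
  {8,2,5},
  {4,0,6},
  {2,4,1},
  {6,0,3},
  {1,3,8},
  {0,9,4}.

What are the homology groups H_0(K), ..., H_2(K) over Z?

Order the vertices as 0 < 1 < 2 < 3 < 4 < 5 < 6 < 7 < 8 < 9. Listing each simplex with vertices in this order, K has dimension 2 with simplices:

  0-simplices (10): [0], [1], [2], [3], [4], [5], [6], [7], [8], [9]
  1-simplices (30): (30 of them)
  2-simplices (20): (20 of them)

so the chain groups are C_0 ≅ Z^10, C_1 ≅ Z^30, C_2 ≅ Z^20.

The boundary map ∂_1: C_1 → C_0 maps an edge to its endpoints' difference, ∂[p,q] = q − p. For instance
  ∂[7,8] = [8] − [7].
This gives a 10×30 integer matrix of rank 9; reducing to Smith normal form yields diagonal entries (1,1,1,1,1,1,1,1,1).

Boundary ∂_2: C_2 → C_1 sends each 2-simplex [p,q,r] to [q,r] − [p,r] + [p,q]. For instance
  ∂[1,8,9] = [8,9] − [1,9] + [1,8],
  ∂[2,5,8] = [5,8] − [2,8] + [2,5].
As a 30×20 matrix over Z this has rank 20, with invariant factors (1,1,1,1,1,1,1,1,1,1,1,1,1,1,1,1,1,1,1,2).

Reading off H_k = ker ∂_k / im ∂_{k+1}:

  H_0: rank C_0 − rank ∂_1 = 10 − 9 = 1, and the invariant factors of ∂_1 are all 1, so H_0 = Z.
  H_1: rank ker ∂_1 − rank ∂_2 = (30 − 9) − 20 = 1, and ∂_2 has invariant factor 2 > 1, so H_1 = Z ⊕ Z_2.
  H_2: rank ker ∂_2 − rank ∂_3 = (20 − 20) − 0 = 0, and there is no ∂_3, so H_2 = 0.

As a check, the Euler characteristic is 10 − 30 + 20 = 0, which agrees with 1 − 1 + 0 = 0.

H_0 ≅ Z,  H_1 ≅ Z ⊕ Z_2,  H_2 = 0.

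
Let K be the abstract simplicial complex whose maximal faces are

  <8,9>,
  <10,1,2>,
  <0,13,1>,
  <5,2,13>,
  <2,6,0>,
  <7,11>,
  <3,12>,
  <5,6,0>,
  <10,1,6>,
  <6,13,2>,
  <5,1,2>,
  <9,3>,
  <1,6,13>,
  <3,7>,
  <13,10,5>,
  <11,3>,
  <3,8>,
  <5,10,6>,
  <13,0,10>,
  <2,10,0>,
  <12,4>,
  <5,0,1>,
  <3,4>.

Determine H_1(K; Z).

Fix the vertex order 0 < 1 < 2 < 3 < 4 < 5 < 6 < 7 < 8 < 9 < 10 < 11 < 12 < 13 and write every simplex with vertices in increasing order. Then dim K = 2 and the simplices of K are:

  0-simplices (14): [0], [1], [2], [3], [4], [5], [6], [7], [8], [9], [10], [11], [12], [13]
  1-simplices (30): (30 of them)
  2-simplices (14): [0,1,5], [0,1,13], [0,2,6], [0,2,10], [0,5,6], [0,10,13], [1,2,5], [1,2,10], [1,6,10], [1,6,13], [2,5,13], [2,6,13], [5,6,10], [5,10,13]

giving chain groups C_0 ≅ Z^14, C_1 ≅ Z^30, C_2 ≅ Z^14.

Boundary ∂_1: C_1 → C_0 is given by ∂[p,q] = [q] − [p]. For instance
  ∂[2,5] = [5] − [2].
This gives a 14×30 integer matrix of rank 12; reducing to Smith normal form yields diagonal entries (1,1,1,1,1,1,1,1,1,1,1,1).

Boundary ∂_2: C_2 → C_1 acts by ∂[p,q,r] = [q,r] − [p,r] + [p,q]. For instance
  ∂[1,2,10] = [2,10] − [1,10] + [1,2],
  ∂[2,5,13] = [5,13] − [2,13] + [2,5].
The 30×14 boundary matrix has rank 13 and Smith normal form diag(1,1,1,1,1,1,1,1,1,1,1,1,1).

Now H_k = ker ∂_k / im ∂_{k+1}, so:

  H_1: rank ker ∂_1 − rank ∂_2 = (30 − 12) − 13 = 5, and the invariant factors of ∂_2 are all 1, so H_1 ≅ Z^5.

H_1 = Z^5.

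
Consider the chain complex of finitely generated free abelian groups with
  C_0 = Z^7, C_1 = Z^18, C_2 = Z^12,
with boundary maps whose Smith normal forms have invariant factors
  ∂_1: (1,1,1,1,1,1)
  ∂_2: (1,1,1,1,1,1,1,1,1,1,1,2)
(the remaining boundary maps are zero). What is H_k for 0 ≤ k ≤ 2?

H_0: b_0 = 7 − 0 − 6 = 1; torsion from ∂_1 factors > 1: none. So H_0 ≅ Z.
H_1: b_1 = 18 − 6 − 12 = 0; torsion from ∂_2 factors > 1: [2]. So H_1 ≅ Z/2Z.
H_2: b_2 = 12 − 12 − 0 = 0; torsion from ∂_3 factors > 1: none. So H_2 ≅ 0.

H_0 ≅ Z,  H_1 ≅ Z/2Z,  H_2 = 0.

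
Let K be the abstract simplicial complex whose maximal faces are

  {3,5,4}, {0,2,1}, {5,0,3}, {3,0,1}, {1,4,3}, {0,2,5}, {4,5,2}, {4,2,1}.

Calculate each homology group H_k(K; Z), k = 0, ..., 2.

We work with the vertex ordering 0 < 1 < 2 < 3 < 4 < 5. The simplices of K, each written with vertices in increasing order, are:

  0-simplices (6): [0], [1], [2], [3], [4], [5]
  1-simplices (12): [0,1], [0,2], [0,3], [0,5], [1,2], [1,3], [1,4], [2,4], [2,5], [3,4], [3,5], [4,5]
  2-simplices (8): [0,1,2], [0,1,3], [0,2,5], [0,3,5], [1,2,4], [1,3,4], [2,4,5], [3,4,5]

giving chain groups C_0 ≅ Z^6, C_1 ≅ Z^12, C_2 ≅ Z^8.

Boundary ∂_1: C_1 → C_0 sends each edge [p,q] (with p < q) to q − p.
As a 6×12 matrix over Z this has rank 5, with invariant factors (1,1,1,1,1).

∂_2: C_2 → C_1 acts by ∂[p,q,r] = [q,r] − [p,r] + [p,q]. For instance
  ∂[0,2,5] = [2,5] − [0,5] + [0,2],
  ∂[0,1,2] = [1,2] − [0,2] + [0,1].
As a 12×8 matrix over Z this has rank 7, with invariant factors (1,1,1,1,1,1,1).

Computing H_k = (kernel of ∂_k) / (image of ∂_{k+1}):

  H_0: rank C_0 − rank ∂_1 = 6 − 5 = 1, and the invariant factors of ∂_1 are all 1, so H_0 = Z.
  H_1: rank ker ∂_1 − rank ∂_2 = (12 − 5) − 7 = 0, and the invariant factors of ∂_2 are all 1, so H_1 = 0.
  H_2: rank ker ∂_2 − rank ∂_3 = (8 − 7) − 0 = 1, and there is no ∂_3, so H_2 = Z.

As a check, the Euler characteristic is 6 − 12 + 8 = 2, which agrees with 1 − 0 + 1 = 2.

H_0 = Z,  H_1 = 0,  H_2 = Z.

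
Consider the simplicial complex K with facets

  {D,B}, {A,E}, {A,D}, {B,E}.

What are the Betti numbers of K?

b_0 = 1, b_1 = 1.

K has 4 vertices, 4 edges.
rank ∂_0 = 0, rank ∂_1 = 3 ⇒ b_0 = 4 − 0 − 3 = 1; all invariant factors of ∂_1 are 1 so no torsion. So H_0 = Z.
rank ∂_1 = 3, rank ∂_2 = 0 ⇒ b_1 = 4 − 3 − 0 = 1. So H_1 = Z.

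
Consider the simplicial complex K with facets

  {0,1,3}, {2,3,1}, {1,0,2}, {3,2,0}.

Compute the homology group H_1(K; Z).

H_1 ≅ 0.

Order the vertices as 0 < 1 < 2 < 3. Listing each simplex with vertices in this order, K has dimension 2 with simplices:

  0-simplices (4): [0], [1], [2], [3]
  1-simplices (6): [0,1], [0,2], [0,3], [1,2], [1,3], [2,3]
  2-simplices (4): [0,1,2], [0,1,3], [0,2,3], [1,2,3]

giving chain groups C_0 ≅ Z^4, C_1 ≅ Z^6, C_2 ≅ Z^4.

The boundary map ∂_1: C_1 → C_0 maps an edge to its endpoints' difference, ∂[p,q] = q − p. For instance
  ∂[0,1] = [1] − [0].
This gives a 4×6 integer matrix of rank 3; reducing to Smith normal form yields diagonal entries (1,1,1).

∂_2: C_2 → C_1 acts by ∂[p,q,r] = [q,r] − [p,r] + [p,q]. For instance
  ∂[0,1,3] = [1,3] − [0,3] + [0,1],
  ∂[0,1,2] = [1,2] − [0,2] + [0,1].
The resulting 6×4 matrix has rank 3, and its Smith normal form has invariant factors (1,1,1).

Now H_k = ker ∂_k / im ∂_{k+1}, so:

  H_1: rank ker ∂_1 − rank ∂_2 = (6 − 3) − 3 = 0, and the invariant factors of ∂_2 are all 1, so H_1 = 0.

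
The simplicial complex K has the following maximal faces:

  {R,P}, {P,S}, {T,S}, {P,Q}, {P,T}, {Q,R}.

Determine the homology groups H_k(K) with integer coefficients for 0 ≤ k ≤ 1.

Fix the vertex order P < Q < R < S < T and write every simplex with vertices in increasing order. Then dim K = 1 and the simplices of K are:

  0-simplices (5): P, Q, R, S, T
  1-simplices (6): PQ, PR, PS, PT, QR, ST

giving chain groups C_0 ≅ Z^5, C_1 ≅ Z^6.

The boundary map ∂_1: C_1 → C_0 is given by ∂[p,q] = [q] − [p]. For instance
  ∂PT = T − P.
As a 5×6 matrix over Z this has rank 4, with invariant factors (1,1,1,1).

Computing H_k = (kernel of ∂_k) / (image of ∂_{k+1}):

  H_0: rank C_0 − rank ∂_1 = 5 − 4 = 1, and the invariant factors of ∂_1 are all 1, so H_0 ≅ Z.
  H_1: rank ker ∂_1 − rank ∂_2 = (6 − 4) − 0 = 2, and there is no ∂_2, so H_1 ≅ Z^2.

H_0 = Z,  H_1 = Z^2.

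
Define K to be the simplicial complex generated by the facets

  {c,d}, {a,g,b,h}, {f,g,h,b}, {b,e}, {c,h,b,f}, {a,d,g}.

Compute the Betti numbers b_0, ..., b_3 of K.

Order the vertices as a < b < c < d < e < f < g < h. Listing each simplex with vertices in this order, K has dimension 3 with simplices:

  0-simplices (8): a, b, c, d, e, f, g, h
  1-simplices (16): ab, ad, ag, ah, bc, be, bf, bg, bh, cd, cf, ch, dg, fg, fh, gh
  2-simplices (11): abg, abh, adg, agh, bcf, bch, bfg, bfh, bgh, cfh, fgh
  3-simplices (3): abgh, bcfh, bfgh

giving chain groups C_0 ≅ Z^8, C_1 ≅ Z^16, C_2 ≅ Z^11, C_3 ≅ Z^3.

Boundary ∂_1: C_1 → C_0 is given by ∂[p,q] = [q] − [p]. For instance
  ∂ch = h − c.
The 8×16 boundary matrix has rank 7 and Smith normal form diag(1,1,1,1,1,1,1).

∂_2: C_2 → C_1 acts by ∂[p,q,r] = [q,r] − [p,r] + [p,q]. For instance
  ∂agh = gh − ah + ag,
  ∂bcf = cf − bf + bc.
This gives a 16×11 integer matrix of rank 8; reducing to Smith normal form yields diagonal entries (1,1,1,1,1,1,1,1).

Boundary ∂_3: C_3 → C_2 sends each 3-simplex σ to the alternating sum Σ_i (−1)^i (σ with its i-th vertex removed). For instance
  ∂abgh = bgh − agh + abh − abg,
  ∂bcfh = cfh − bfh + bch − bcf.
This gives a 11×3 integer matrix of rank 3; reducing to Smith normal form yields diagonal entries (1,1,1).

Reading off H_k = ker ∂_k / im ∂_{k+1}:

  H_0: rank C_0 − rank ∂_1 = 8 − 7 = 1, and the invariant factors of ∂_1 are all 1, so H_0 = Z.
  H_1: rank ker ∂_1 − rank ∂_2 = (16 − 7) − 8 = 1, and the invariant factors of ∂_2 are all 1, so H_1 = Z.
  H_2: rank ker ∂_2 − rank ∂_3 = (11 − 8) − 3 = 0, and the invariant factors of ∂_3 are all 1, so H_2 = 0.
  H_3: rank ker ∂_3 − rank ∂_4 = (3 − 3) − 0 = 0, and there is no ∂_4, so H_3 = 0.

Hence the Betti numbers are b_0 = 1, b_1 = 1, b_2 = 0, b_3 = 0.

b_0 = 1, b_1 = 1, b_2 = 0, b_3 = 0.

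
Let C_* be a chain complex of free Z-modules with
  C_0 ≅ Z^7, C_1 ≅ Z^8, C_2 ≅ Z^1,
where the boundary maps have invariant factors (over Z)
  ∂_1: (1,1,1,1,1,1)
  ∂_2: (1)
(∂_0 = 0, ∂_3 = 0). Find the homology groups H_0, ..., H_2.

H_0: b_0 = 7 − 0 − 6 = 1; torsion from ∂_1 factors > 1: none. So H_0 = Z.
H_1: b_1 = 8 − 6 − 1 = 1; torsion from ∂_2 factors > 1: none. So H_1 = Z.
H_2: b_2 = 1 − 1 − 0 = 0; torsion from ∂_3 factors > 1: none. So H_2 = 0.

H_0 = Z,  H_1 = Z,  H_2 = 0.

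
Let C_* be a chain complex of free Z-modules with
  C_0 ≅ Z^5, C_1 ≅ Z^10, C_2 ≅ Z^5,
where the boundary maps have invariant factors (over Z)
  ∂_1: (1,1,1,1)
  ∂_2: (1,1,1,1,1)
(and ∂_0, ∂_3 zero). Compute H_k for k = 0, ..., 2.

H_0 = Z,  H_1 = Z,  H_2 = 0.

H_0: b_0 = 5 − 0 − 4 = 1; torsion from ∂_1 factors > 1: none. So H_0 = Z.
H_1: b_1 = 10 − 4 − 5 = 1; torsion from ∂_2 factors > 1: none. So H_1 = Z.
H_2: b_2 = 5 − 5 − 0 = 0; torsion from ∂_3 factors > 1: none. So H_2 = 0.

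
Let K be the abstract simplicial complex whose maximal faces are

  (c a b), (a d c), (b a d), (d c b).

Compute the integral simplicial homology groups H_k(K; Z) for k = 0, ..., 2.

K has 4 vertices, 6 edges, 4 triangles.
rank ∂_0 = 0, rank ∂_1 = 3 ⇒ b_0 = 4 − 0 − 3 = 1; all invariant factors of ∂_1 are 1 so no torsion. So H_0 ≅ Z.
rank ∂_1 = 3, rank ∂_2 = 3 ⇒ b_1 = 6 − 3 − 3 = 0; all invariant factors of ∂_2 are 1 so no torsion. So H_1 ≅ 0.
rank ∂_2 = 3, rank ∂_3 = 0 ⇒ b_2 = 4 − 3 − 0 = 1. So H_2 ≅ Z.

H_0 ≅ Z,  H_1 = 0,  H_2 ≅ Z.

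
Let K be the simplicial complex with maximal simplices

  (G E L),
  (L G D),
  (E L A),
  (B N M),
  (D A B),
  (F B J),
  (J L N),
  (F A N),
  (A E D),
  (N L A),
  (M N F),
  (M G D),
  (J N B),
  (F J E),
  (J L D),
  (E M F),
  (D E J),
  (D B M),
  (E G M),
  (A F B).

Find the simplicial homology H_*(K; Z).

H_0 = Z,  H_1 = Z ⊕ Z_2,  H_2 = 0.

We work with the vertex ordering A < B < D < E < F < G < J < L < M < N. The simplices of K, each written with vertices in increasing order, are:

  0-simplices (10): A, B, D, E, F, G, J, L, M, N
  1-simplices (30): AB, AD, AE, AF, AL, AN, BD, BF, BJ, BM, BN, DE, DG, DJ, DL, DM, EF, EG, EJ, EL, EM, FJ, FM, FN, GL, GM, JL, JN, LN, MN
  2-simplices (20): ABD, ABF, ADE, AEL, AFN, ALN, BDM, BFJ, BJN, BMN, DEJ, DGL, DGM, DJL, EFJ, EFM, EGL, EGM, FMN, JLN

giving chain groups C_0 ≅ Z^10, C_1 ≅ Z^30, C_2 ≅ Z^20.

∂_1: C_1 → C_0 maps an edge to its endpoints' difference, ∂[p,q] = q − p. For instance
  ∂BM = M − B.
The 10×30 boundary matrix has rank 9 and Smith normal form diag(1,1,1,1,1,1,1,1,1).

The boundary map ∂_2: C_2 → C_1 sends each 2-simplex [p,q,r] to [q,r] − [p,r] + [p,q]. For instance
  ∂AFN = FN − AN + AF,
  ∂EFJ = FJ − EJ + EF.
The 30×20 boundary matrix has rank 20 and Smith normal form diag(1,1,1,1,1,1,1,1,1,1,1,1,1,1,1,1,1,1,1,2).

Reading off H_k = ker ∂_k / im ∂_{k+1}:

  H_0: rank C_0 − rank ∂_1 = 10 − 9 = 1, and the invariant factors of ∂_1 are all 1, so H_0 ≅ Z.
  H_1: rank ker ∂_1 − rank ∂_2 = (30 − 9) − 20 = 1, and ∂_2 has invariant factor 2 > 1, so H_1 ≅ Z ⊕ Z_2.
  H_2: rank ker ∂_2 − rank ∂_3 = (20 − 20) − 0 = 0, and there is no ∂_3, so H_2 ≅ 0.

As a check, the Euler characteristic is 10 − 30 + 20 = 0, which agrees with 1 − 1 + 0 = 0.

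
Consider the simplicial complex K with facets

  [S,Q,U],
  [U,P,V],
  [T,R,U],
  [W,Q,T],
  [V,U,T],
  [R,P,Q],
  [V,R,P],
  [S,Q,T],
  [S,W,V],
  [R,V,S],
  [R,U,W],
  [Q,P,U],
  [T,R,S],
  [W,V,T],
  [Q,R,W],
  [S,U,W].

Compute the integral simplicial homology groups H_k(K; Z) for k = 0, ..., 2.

H_0 ≅ Z,  H_1 ≅ Z^2,  H_2 ≅ Z.

Fix the vertex order P < Q < R < S < T < U < V < W and write every simplex with vertices in increasing order. Then dim K = 2 and the simplices of K are:

  0-simplices (8): P, Q, R, S, T, U, V, W
  1-simplices (24): PQ, PR, PU, PV, QR, QS, QT, QU, QW, RS, RT, RU, RV, RW, ST, SU, SV, SW, TU, TV, TW, UV, UW, VW
  2-simplices (16): PQR, PQU, PRV, PUV, QRW, QST, QSU, QTW, RST, RSV, RTU, RUW, SUW, SVW, TUV, TVW

so the chain groups are C_0 ≅ Z^8, C_1 ≅ Z^24, C_2 ≅ Z^16.

Boundary ∂_1: C_1 → C_0 is given by ∂[p,q] = [q] − [p].
This gives a 8×24 integer matrix of rank 7; reducing to Smith normal form yields diagonal entries (1,1,1,1,1,1,1).

Boundary ∂_2: C_2 → C_1 maps a triangle to the signed sum of its edges. For instance
  ∂RTU = TU − RU + RT,
  ∂QSU = SU − QU + QS.
As a 24×16 matrix over Z this has rank 15, with invariant factors (1,1,1,1,1,1,1,1,1,1,1,1,1,1,1).

Now H_k = ker ∂_k / im ∂_{k+1}, so:

  H_0: rank C_0 − rank ∂_1 = 8 − 7 = 1, and the invariant factors of ∂_1 are all 1, so H_0 ≅ Z.
  H_1: rank ker ∂_1 − rank ∂_2 = (24 − 7) − 15 = 2, and the invariant factors of ∂_2 are all 1, so H_1 ≅ Z^2.
  H_2: rank ker ∂_2 − rank ∂_3 = (16 − 15) − 0 = 1, and there is no ∂_3, so H_2 ≅ Z.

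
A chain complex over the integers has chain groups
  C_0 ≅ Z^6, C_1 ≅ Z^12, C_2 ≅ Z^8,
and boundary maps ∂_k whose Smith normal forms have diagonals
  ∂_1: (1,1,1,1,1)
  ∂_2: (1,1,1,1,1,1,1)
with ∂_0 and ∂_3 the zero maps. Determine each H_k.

H_0: b_0 = 6 − 0 − 5 = 1; torsion from ∂_1 factors > 1: none. So H_0 ≅ Z.
H_1: b_1 = 12 − 5 − 7 = 0; torsion from ∂_2 factors > 1: none. So H_1 ≅ 0.
H_2: b_2 = 8 − 7 − 0 = 1; torsion from ∂_3 factors > 1: none. So H_2 ≅ Z.

H_0 ≅ Z,  H_1 = 0,  H_2 ≅ Z.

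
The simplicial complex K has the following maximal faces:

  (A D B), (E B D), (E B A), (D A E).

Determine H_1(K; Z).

H_1 ≅ 0.

We work with the vertex ordering A < B < D < E. The simplices of K, each written with vertices in increasing order, are:

  0-simplices (4): A, B, D, E
  1-simplices (6): AB, AD, AE, BD, BE, DE
  2-simplices (4): ABD, ABE, ADE, BDE

Hence C_0 ≅ Z^4, C_1 ≅ Z^6, C_2 ≅ Z^4.

∂_1: C_1 → C_0 is given by ∂[p,q] = [q] − [p]. For instance
  ∂BD = D − B.
This gives a 4×6 integer matrix of rank 3; reducing to Smith normal form yields diagonal entries (1,1,1).

The boundary map ∂_2: C_2 → C_1 acts by ∂[p,q,r] = [q,r] − [p,r] + [p,q]. For instance
  ∂ADE = DE − AE + AD,
  ∂ABD = BD − AD + AB.
The 6×4 boundary matrix has rank 3 and Smith normal form diag(1,1,1).

Computing H_k = (kernel of ∂_k) / (image of ∂_{k+1}):

  H_1: rank ker ∂_1 − rank ∂_2 = (6 − 3) − 3 = 0, and the invariant factors of ∂_2 are all 1, so H_1 ≅ 0.

(K is a triangulation of the 2-sphere S^2.)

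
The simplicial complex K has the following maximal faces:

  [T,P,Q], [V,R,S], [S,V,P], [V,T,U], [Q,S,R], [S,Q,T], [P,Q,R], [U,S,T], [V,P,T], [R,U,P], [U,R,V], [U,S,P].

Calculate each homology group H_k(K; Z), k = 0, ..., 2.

H_0 ≅ Z,  H_1 ≅ Z/2Z,  H_2 = 0.

Take the total order P < Q < R < S < T < U < V on the vertex set. Then K (dimension 2) consists of the simplices:

  0-simplices (7): P, Q, R, S, T, U, V
  1-simplices (18): PQ, PR, PS, PT, PU, PV, QR, QS, QT, RS, RU, RV, ST, SU, SV, TU, TV, UV
  2-simplices (12): PQR, PQT, PRU, PSU, PSV, PTV, QRS, QST, RSV, RUV, STU, TUV

Hence C_0 ≅ Z^7, C_1 ≅ Z^18, C_2 ≅ Z^12.

∂_1: C_1 → C_0 maps an edge to its endpoints' difference, ∂[p,q] = q − p. For instance
  ∂PR = R − P.
The 7×18 boundary matrix has rank 6 and Smith normal form diag(1,1,1,1,1,1).

∂_2: C_2 → C_1 maps a triangle to the signed sum of its edges. For instance
  ∂PQR = QR − PR + PQ,
  ∂TUV = UV − TV + TU.
The resulting 18×12 matrix has rank 12, and its Smith normal form has invariant factors (1,1,1,1,1,1,1,1,1,1,1,2).

Now H_k = ker ∂_k / im ∂_{k+1}, so:

  H_0: rank C_0 − rank ∂_1 = 7 − 6 = 1, and the invariant factors of ∂_1 are all 1, so H_0 = Z.
  H_1: rank ker ∂_1 − rank ∂_2 = (18 − 6) − 12 = 0, and ∂_2 has invariant factor 2 > 1, so H_1 = Z/2Z.
  H_2: rank ker ∂_2 − rank ∂_3 = (12 − 12) − 0 = 0, and there is no ∂_3, so H_2 = 0.

(K is a triangulation of the real projective plane RP^2.)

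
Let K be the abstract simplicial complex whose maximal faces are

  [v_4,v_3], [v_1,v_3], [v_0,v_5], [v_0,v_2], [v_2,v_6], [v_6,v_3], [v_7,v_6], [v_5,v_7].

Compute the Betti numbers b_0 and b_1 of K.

b_0 = 1, b_1 = 1.

Order the vertices as v_0 < v_1 < v_2 < v_3 < v_4 < v_5 < v_6 < v_7. Listing each simplex with vertices in this order, K has dimension 1 with simplices:

  0-simplices (8): [v_0], [v_1], [v_2], [v_3], [v_4], [v_5], [v_6], [v_7]
  1-simplices (8): [v_0,v_2], [v_0,v_5], [v_1,v_3], [v_2,v_6], [v_3,v_4], [v_3,v_6], [v_5,v_7], [v_6,v_7]

so the chain groups are C_0 ≅ Z^8, C_1 ≅ Z^8.

The boundary map ∂_1: C_1 → C_0 sends each edge [p,q] (with p < q) to q − p.
The 8×8 boundary matrix has rank 7 and Smith normal form diag(1,1,1,1,1,1,1).

From H_k ≅ ker(∂_k) / im(∂_{k+1}) we obtain:

  H_0: rank C_0 − rank ∂_1 = 8 − 7 = 1, and the invariant factors of ∂_1 are all 1, so H_0 = Z.
  H_1: rank ker ∂_1 − rank ∂_2 = (8 − 7) − 0 = 1, and there is no ∂_2, so H_1 = Z.

As a check, the Euler characteristic is 8 − 8 = 0, which agrees with 1 − 1 = 0.

Hence the Betti numbers are b_0 = 1, b_1 = 1.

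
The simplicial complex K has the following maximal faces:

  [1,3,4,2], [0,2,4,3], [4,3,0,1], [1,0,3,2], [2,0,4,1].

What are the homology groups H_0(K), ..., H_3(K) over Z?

Fix the vertex order 0 < 1 < 2 < 3 < 4 and write every simplex with vertices in increasing order. Then dim K = 3 and the simplices of K are:

  0-simplices (5): [0], [1], [2], [3], [4]
  1-simplices (10): [0,1], [0,2], [0,3], [0,4], [1,2], [1,3], [1,4], [2,3], [2,4], [3,4]
  2-simplices (10): [0,1,2], [0,1,3], [0,1,4], [0,2,3], [0,2,4], [0,3,4], [1,2,3], [1,2,4], [1,3,4], [2,3,4]
  3-simplices (5): [0,1,2,3], [0,1,2,4], [0,1,3,4], [0,2,3,4], [1,2,3,4]

Hence C_0 ≅ Z^5, C_1 ≅ Z^10, C_2 ≅ Z^10, C_3 ≅ Z^5.

The boundary map ∂_1: C_1 → C_0 sends each edge [p,q] (with p < q) to q − p. For instance
  ∂[0,3] = [3] − [0].
This gives a 5×10 integer matrix of rank 4; reducing to Smith normal form yields diagonal entries (1,1,1,1).

∂_2: C_2 → C_1 sends each 2-simplex [p,q,r] to [q,r] − [p,r] + [p,q]. For instance
  ∂[0,1,3] = [1,3] − [0,3] + [0,1],
  ∂[0,2,4] = [2,4] − [0,4] + [0,2].
The 10×10 boundary matrix has rank 6 and Smith normal form diag(1,1,1,1,1,1).

∂_3: C_3 → C_2 sends each 3-simplex σ to the alternating sum Σ_i (−1)^i (σ with its i-th vertex removed). For instance
  ∂[0,1,2,3] = [1,2,3] − [0,2,3] + [0,1,3] − [0,1,2],
  ∂[0,2,3,4] = [2,3,4] − [0,3,4] + [0,2,4] − [0,2,3].
The resulting 10×5 matrix has rank 4, and its Smith normal form has invariant factors (1,1,1,1).

Computing H_k = (kernel of ∂_k) / (image of ∂_{k+1}):

  H_0: rank C_0 − rank ∂_1 = 5 − 4 = 1, and the invariant factors of ∂_1 are all 1, so H_0 ≅ Z.
  H_1: rank ker ∂_1 − rank ∂_2 = (10 − 4) − 6 = 0, and the invariant factors of ∂_2 are all 1, so H_1 ≅ 0.
  H_2: rank ker ∂_2 − rank ∂_3 = (10 − 6) − 4 = 0, and the invariant factors of ∂_3 are all 1, so H_2 ≅ 0.
  H_3: rank ker ∂_3 − rank ∂_4 = (5 − 4) − 0 = 1, and there is no ∂_4, so H_3 ≅ Z.

As a check, the Euler characteristic is 5 − 10 + 10 − 5 = 0, which agrees with 1 − 0 + 0 − 1 = 0.
(K is a triangulation of the 3-sphere S^3.)

H_0 ≅ Z,  H_1 = 0,  H_2 = 0,  H_3 ≅ Z.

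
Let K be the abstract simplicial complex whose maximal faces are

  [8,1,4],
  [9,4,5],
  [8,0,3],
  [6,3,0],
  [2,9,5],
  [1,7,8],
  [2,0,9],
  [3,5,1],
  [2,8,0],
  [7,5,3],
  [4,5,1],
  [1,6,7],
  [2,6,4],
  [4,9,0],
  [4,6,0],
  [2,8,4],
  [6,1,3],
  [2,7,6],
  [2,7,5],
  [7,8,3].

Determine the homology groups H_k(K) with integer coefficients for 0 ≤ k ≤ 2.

H_0 ≅ Z,  H_1 ≅ Z ⊕ Z/2,  H_2 = 0.

We work with the vertex ordering 0 < 1 < 2 < 3 < 4 < 5 < 6 < 7 < 8 < 9. The simplices of K, each written with vertices in increasing order, are:

  0-simplices (10): [0], [1], [2], [3], [4], [5], [6], [7], [8], [9]
  1-simplices (30): (30 of them)
  2-simplices (20): (20 of them)

giving chain groups C_0 ≅ Z^10, C_1 ≅ Z^30, C_2 ≅ Z^20.

∂_1: C_1 → C_0 maps an edge to its endpoints' difference, ∂[p,q] = q − p. For instance
  ∂[7,8] = [8] − [7].
As a 10×30 matrix over Z this has rank 9, with invariant factors (1,1,1,1,1,1,1,1,1).

Boundary ∂_2: C_2 → C_1 acts by ∂[p,q,r] = [q,r] − [p,r] + [p,q]. For instance
  ∂[2,4,6] = [4,6] − [2,6] + [2,4],
  ∂[0,4,9] = [4,9] − [0,9] + [0,4].
This gives a 30×20 integer matrix of rank 20; reducing to Smith normal form yields diagonal entries (1,1,1,1,1,1,1,1,1,1,1,1,1,1,1,1,1,1,1,2).

Reading off H_k = ker ∂_k / im ∂_{k+1}:

  H_0: rank C_0 − rank ∂_1 = 10 − 9 = 1, and the invariant factors of ∂_1 are all 1, so H_0 ≅ Z.
  H_1: rank ker ∂_1 − rank ∂_2 = (30 − 9) − 20 = 1, and ∂_2 has invariant factor 2 > 1, so H_1 ≅ Z ⊕ Z/2.
  H_2: rank ker ∂_2 − rank ∂_3 = (20 − 20) − 0 = 0, and there is no ∂_3, so H_2 ≅ 0.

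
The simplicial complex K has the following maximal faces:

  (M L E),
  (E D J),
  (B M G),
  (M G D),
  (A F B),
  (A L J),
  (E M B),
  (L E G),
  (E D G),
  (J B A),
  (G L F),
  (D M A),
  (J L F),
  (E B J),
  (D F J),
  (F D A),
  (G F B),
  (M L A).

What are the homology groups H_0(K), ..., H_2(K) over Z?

Fix the vertex order A < B < D < E < F < G < J < L < M and write every simplex with vertices in increasing order. Then dim K = 2 and the simplices of K are:

  0-simplices (9): A, B, D, E, F, G, J, L, M
  1-simplices (27): AB, AD, AF, AJ, AL, AM, BE, BF, BG, BJ, BM, DE, DF, DG, DJ, DM, EG, EJ, EL, EM, FG, FJ, FL, GL, GM, JL, LM
  2-simplices (18): ABF, ABJ, ADF, ADM, AJL, ALM, BEJ, BEM, BFG, BGM, DEG, DEJ, DFJ, DGM, EGL, ELM, FGL, FJL

giving chain groups C_0 ≅ Z^9, C_1 ≅ Z^27, C_2 ≅ Z^18.

Boundary ∂_1: C_1 → C_0 is given by ∂[p,q] = [q] − [p]. For instance
  ∂DF = F − D.
The 9×27 boundary matrix has rank 8 and Smith normal form diag(1,1,1,1,1,1,1,1).

Boundary ∂_2: C_2 → C_1 sends each 2-simplex [p,q,r] to [q,r] − [p,r] + [p,q]. For instance
  ∂DGM = GM − DM + DG,
  ∂DFJ = FJ − DJ + DF.
The 27×18 boundary matrix has rank 18 and Smith normal form diag(1,1,1,1,1,1,1,1,1,1,1,1,1,1,1,1,1,2).

From H_k ≅ ker(∂_k) / im(∂_{k+1}) we obtain:

  H_0: rank C_0 − rank ∂_1 = 9 − 8 = 1, and the invariant factors of ∂_1 are all 1, so H_0 ≅ Z.
  H_1: rank ker ∂_1 − rank ∂_2 = (27 − 8) − 18 = 1, and ∂_2 has invariant factor 2 > 1, so H_1 ≅ Z ⊕ Z/2.
  H_2: rank ker ∂_2 − rank ∂_3 = (18 − 18) − 0 = 0, and there is no ∂_3, so H_2 ≅ 0.

H_0 = Z,  H_1 = Z ⊕ Z/2,  H_2 = 0.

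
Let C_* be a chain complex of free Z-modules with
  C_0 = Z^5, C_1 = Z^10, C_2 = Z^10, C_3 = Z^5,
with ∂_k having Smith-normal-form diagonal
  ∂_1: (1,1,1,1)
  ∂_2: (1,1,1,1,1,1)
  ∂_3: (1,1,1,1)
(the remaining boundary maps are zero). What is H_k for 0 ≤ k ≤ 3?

H_0: b_0 = 5 − 0 − 4 = 1; torsion from ∂_1 factors > 1: none. So H_0 = Z.
H_1: b_1 = 10 − 4 − 6 = 0; torsion from ∂_2 factors > 1: none. So H_1 = 0.
H_2: b_2 = 10 − 6 − 4 = 0; torsion from ∂_3 factors > 1: none. So H_2 = 0.
H_3: b_3 = 5 − 4 − 0 = 1; torsion from ∂_4 factors > 1: none. So H_3 = Z.

H_0 = Z,  H_1 = 0,  H_2 = 0,  H_3 = Z.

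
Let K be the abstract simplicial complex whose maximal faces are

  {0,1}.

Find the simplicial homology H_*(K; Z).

Take the total order 0 < 1 on the vertex set. Then K (dimension 1) consists of the simplices:

  0-simplices (2): [0], [1]
  1-simplices (1): [0,1]

so the chain groups are C_0 ≅ Z^2, C_1 ≅ Z^1.

Boundary ∂_1: C_1 → C_0 is given by ∂[p,q] = [q] − [p]. For instance
  ∂[0,1] = [1] − [0].
This gives a 2×1 integer matrix of rank 1; reducing to Smith normal form yields diagonal entries (1).

Computing H_k = (kernel of ∂_k) / (image of ∂_{k+1}):

  H_0: rank C_0 − rank ∂_1 = 2 − 1 = 1, and the invariant factors of ∂_1 are all 1, so H_0 = Z.
  H_1: rank ker ∂_1 − rank ∂_2 = (1 − 1) − 0 = 0, and there is no ∂_2, so H_1 = 0.

As a check, the Euler characteristic is 2 − 1 = 1, which agrees with 1 − 0 = 1.
(K is a triangulation of the 1-simplex.)

H_0 = Z,  H_1 = 0.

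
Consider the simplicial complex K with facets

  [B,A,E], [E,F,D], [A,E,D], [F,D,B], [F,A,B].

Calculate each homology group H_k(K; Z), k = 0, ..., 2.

Take the total order A < B < D < E < F on the vertex set. Then K (dimension 2) consists of the simplices:

  0-simplices (5): A, B, D, E, F
  1-simplices (10): AB, AD, AE, AF, BD, BE, BF, DE, DF, EF
  2-simplices (5): ABE, ABF, ADE, BDF, DEF

so the chain groups are C_0 ≅ Z^5, C_1 ≅ Z^10, C_2 ≅ Z^5.

The boundary map ∂_1: C_1 → C_0 is given by ∂[p,q] = [q] − [p]. For instance
  ∂AB = B − A.
This gives a 5×10 integer matrix of rank 4; reducing to Smith normal form yields diagonal entries (1,1,1,1).

The boundary map ∂_2: C_2 → C_1 maps a triangle to the signed sum of its edges. For instance
  ∂ABE = BE − AE + AB,
  ∂ADE = DE − AE + AD.
The resulting 10×5 matrix has rank 5, and its Smith normal form has invariant factors (1,1,1,1,1).

Now H_k = ker ∂_k / im ∂_{k+1}, so:

  H_0: rank C_0 − rank ∂_1 = 5 − 4 = 1, and the invariant factors of ∂_1 are all 1, so H_0 ≅ Z.
  H_1: rank ker ∂_1 − rank ∂_2 = (10 − 4) − 5 = 1, and the invariant factors of ∂_2 are all 1, so H_1 ≅ Z.
  H_2: rank ker ∂_2 − rank ∂_3 = (5 − 5) − 0 = 0, and there is no ∂_3, so H_2 ≅ 0.

(K is a triangulation of the Möbius band.)

H_0 = Z,  H_1 = Z,  H_2 = 0.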